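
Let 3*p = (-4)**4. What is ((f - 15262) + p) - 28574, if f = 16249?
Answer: -82505/3 ≈ -27502.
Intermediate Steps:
p = 256/3 (p = (1/3)*(-4)**4 = (1/3)*256 = 256/3 ≈ 85.333)
((f - 15262) + p) - 28574 = ((16249 - 15262) + 256/3) - 28574 = (987 + 256/3) - 28574 = 3217/3 - 28574 = -82505/3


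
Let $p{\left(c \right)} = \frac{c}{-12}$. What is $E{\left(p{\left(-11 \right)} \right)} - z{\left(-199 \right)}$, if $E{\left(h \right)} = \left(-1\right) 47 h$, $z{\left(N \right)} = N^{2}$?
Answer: $- \frac{475729}{12} \approx -39644.0$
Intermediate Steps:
$p{\left(c \right)} = - \frac{c}{12}$ ($p{\left(c \right)} = c \left(- \frac{1}{12}\right) = - \frac{c}{12}$)
$E{\left(h \right)} = - 47 h$
$E{\left(p{\left(-11 \right)} \right)} - z{\left(-199 \right)} = - 47 \left(\left(- \frac{1}{12}\right) \left(-11\right)\right) - \left(-199\right)^{2} = \left(-47\right) \frac{11}{12} - 39601 = - \frac{517}{12} - 39601 = - \frac{475729}{12}$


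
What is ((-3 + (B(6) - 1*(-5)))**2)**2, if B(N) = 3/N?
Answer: 625/16 ≈ 39.063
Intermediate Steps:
((-3 + (B(6) - 1*(-5)))**2)**2 = ((-3 + (3/6 - 1*(-5)))**2)**2 = ((-3 + (3*(1/6) + 5))**2)**2 = ((-3 + (1/2 + 5))**2)**2 = ((-3 + 11/2)**2)**2 = ((5/2)**2)**2 = (25/4)**2 = 625/16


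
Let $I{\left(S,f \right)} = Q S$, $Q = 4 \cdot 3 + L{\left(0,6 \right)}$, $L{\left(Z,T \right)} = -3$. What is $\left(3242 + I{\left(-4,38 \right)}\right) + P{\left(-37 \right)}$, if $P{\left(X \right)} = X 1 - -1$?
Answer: $3170$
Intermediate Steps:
$P{\left(X \right)} = 1 + X$ ($P{\left(X \right)} = X + 1 = 1 + X$)
$Q = 9$ ($Q = 4 \cdot 3 - 3 = 12 - 3 = 9$)
$I{\left(S,f \right)} = 9 S$
$\left(3242 + I{\left(-4,38 \right)}\right) + P{\left(-37 \right)} = \left(3242 + 9 \left(-4\right)\right) + \left(1 - 37\right) = \left(3242 - 36\right) - 36 = 3206 - 36 = 3170$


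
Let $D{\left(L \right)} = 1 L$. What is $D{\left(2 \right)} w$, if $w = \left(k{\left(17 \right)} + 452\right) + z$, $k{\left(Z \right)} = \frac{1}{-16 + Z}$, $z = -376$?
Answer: $154$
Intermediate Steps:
$D{\left(L \right)} = L$
$w = 77$ ($w = \left(\frac{1}{-16 + 17} + 452\right) - 376 = \left(1^{-1} + 452\right) - 376 = \left(1 + 452\right) - 376 = 453 - 376 = 77$)
$D{\left(2 \right)} w = 2 \cdot 77 = 154$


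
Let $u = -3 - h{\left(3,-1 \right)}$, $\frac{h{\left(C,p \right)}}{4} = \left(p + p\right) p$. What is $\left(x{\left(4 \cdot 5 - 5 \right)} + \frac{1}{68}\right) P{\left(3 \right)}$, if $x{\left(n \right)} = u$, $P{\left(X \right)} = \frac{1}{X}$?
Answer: $- \frac{249}{68} \approx -3.6618$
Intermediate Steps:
$h{\left(C,p \right)} = 8 p^{2}$ ($h{\left(C,p \right)} = 4 \left(p + p\right) p = 4 \cdot 2 p p = 4 \cdot 2 p^{2} = 8 p^{2}$)
$u = -11$ ($u = -3 - 8 \left(-1\right)^{2} = -3 - 8 \cdot 1 = -3 - 8 = -11$)
$x{\left(n \right)} = -11$
$\left(x{\left(4 \cdot 5 - 5 \right)} + \frac{1}{68}\right) P{\left(3 \right)} = \frac{-11 + \frac{1}{68}}{3} = \left(-11 + \frac{1}{68}\right) \frac{1}{3} = \left(- \frac{747}{68}\right) \frac{1}{3} = - \frac{249}{68}$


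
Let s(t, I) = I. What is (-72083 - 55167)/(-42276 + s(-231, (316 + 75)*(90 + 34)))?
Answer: -63625/3104 ≈ -20.498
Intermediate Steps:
(-72083 - 55167)/(-42276 + s(-231, (316 + 75)*(90 + 34))) = (-72083 - 55167)/(-42276 + (316 + 75)*(90 + 34)) = -127250/(-42276 + 391*124) = -127250/(-42276 + 48484) = -127250/6208 = -127250*1/6208 = -63625/3104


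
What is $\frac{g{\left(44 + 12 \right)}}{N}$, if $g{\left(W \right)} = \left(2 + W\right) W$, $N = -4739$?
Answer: $- \frac{464}{677} \approx -0.68538$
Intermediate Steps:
$g{\left(W \right)} = W \left(2 + W\right)$
$\frac{g{\left(44 + 12 \right)}}{N} = \frac{\left(44 + 12\right) \left(2 + \left(44 + 12\right)\right)}{-4739} = 56 \left(2 + 56\right) \left(- \frac{1}{4739}\right) = 56 \cdot 58 \left(- \frac{1}{4739}\right) = 3248 \left(- \frac{1}{4739}\right) = - \frac{464}{677}$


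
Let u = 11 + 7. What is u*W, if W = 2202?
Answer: 39636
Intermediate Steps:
u = 18
u*W = 18*2202 = 39636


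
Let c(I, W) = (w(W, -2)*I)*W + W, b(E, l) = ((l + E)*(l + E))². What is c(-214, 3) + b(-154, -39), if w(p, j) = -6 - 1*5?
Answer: 1387495066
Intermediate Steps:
w(p, j) = -11 (w(p, j) = -6 - 5 = -11)
b(E, l) = (E + l)⁴ (b(E, l) = ((E + l)*(E + l))² = ((E + l)²)² = (E + l)⁴)
c(I, W) = W - 11*I*W (c(I, W) = (-11*I)*W + W = -11*I*W + W = W - 11*I*W)
c(-214, 3) + b(-154, -39) = 3*(1 - 11*(-214)) + (-154 - 39)⁴ = 3*(1 + 2354) + (-193)⁴ = 3*2355 + 1387488001 = 7065 + 1387488001 = 1387495066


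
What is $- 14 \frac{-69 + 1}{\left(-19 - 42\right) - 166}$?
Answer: $- \frac{952}{227} \approx -4.1938$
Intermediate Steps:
$- 14 \frac{-69 + 1}{\left(-19 - 42\right) - 166} = - 14 \left(- \frac{68}{\left(-19 - 42\right) - 166}\right) = - 14 \left(- \frac{68}{-61 - 166}\right) = - 14 \left(- \frac{68}{-227}\right) = - 14 \left(\left(-68\right) \left(- \frac{1}{227}\right)\right) = \left(-14\right) \frac{68}{227} = - \frac{952}{227}$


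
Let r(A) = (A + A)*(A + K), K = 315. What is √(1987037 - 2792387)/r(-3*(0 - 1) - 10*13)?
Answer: -5*I*√32214/47752 ≈ -0.018793*I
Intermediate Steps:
r(A) = 2*A*(315 + A) (r(A) = (A + A)*(A + 315) = (2*A)*(315 + A) = 2*A*(315 + A))
√(1987037 - 2792387)/r(-3*(0 - 1) - 10*13) = √(1987037 - 2792387)/((2*(-3*(0 - 1) - 10*13)*(315 + (-3*(0 - 1) - 10*13)))) = √(-805350)/((2*(-3*(-1) - 130)*(315 + (-3*(-1) - 130)))) = (5*I*√32214)/((2*(3 - 130)*(315 + (3 - 130)))) = (5*I*√32214)/((2*(-127)*(315 - 127))) = (5*I*√32214)/((2*(-127)*188)) = (5*I*√32214)/(-47752) = (5*I*√32214)*(-1/47752) = -5*I*√32214/47752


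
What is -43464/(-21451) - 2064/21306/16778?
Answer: 1294760140724/639011110889 ≈ 2.0262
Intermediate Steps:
-43464/(-21451) - 2064/21306/16778 = -43464*(-1/21451) - 2064*1/21306*(1/16778) = 43464/21451 - 344/3551*1/16778 = 43464/21451 - 172/29789339 = 1294760140724/639011110889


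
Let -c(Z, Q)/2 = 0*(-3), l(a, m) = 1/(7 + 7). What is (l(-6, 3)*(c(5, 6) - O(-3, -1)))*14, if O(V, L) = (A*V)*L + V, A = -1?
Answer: 6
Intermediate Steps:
l(a, m) = 1/14
O(V, L) = V - L*V (O(V, L) = (-V)*L + V = -L*V + V = V - L*V)
c(Z, Q) = 0 (c(Z, Q) = -0*(-3) = -2*0 = 0)
(l(-6, 3)*(c(5, 6) - O(-3, -1)))*14 = ((0 - (-3)*(1 - 1*(-1)))/14)*14 = ((0 - (-3)*(1 + 1))/14)*14 = ((0 - (-3)*2)/14)*14 = ((0 - 1*(-6))/14)*14 = ((0 + 6)/14)*14 = ((1/14)*6)*14 = (3/7)*14 = 6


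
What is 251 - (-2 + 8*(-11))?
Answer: 341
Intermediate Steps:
251 - (-2 + 8*(-11)) = 251 - (-2 - 88) = 251 - 1*(-90) = 251 + 90 = 341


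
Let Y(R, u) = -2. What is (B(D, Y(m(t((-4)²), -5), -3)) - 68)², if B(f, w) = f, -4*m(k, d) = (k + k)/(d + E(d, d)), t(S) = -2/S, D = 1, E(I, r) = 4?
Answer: 4489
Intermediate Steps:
m(k, d) = -k/(2*(4 + d)) (m(k, d) = -(k + k)/(4*(d + 4)) = -2*k/(4*(4 + d)) = -k/(2*(4 + d)))
(B(D, Y(m(t((-4)²), -5), -3)) - 68)² = (1 - 68)² = (-67)² = 4489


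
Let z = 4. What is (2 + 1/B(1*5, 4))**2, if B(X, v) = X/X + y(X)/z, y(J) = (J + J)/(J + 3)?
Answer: 3364/441 ≈ 7.6281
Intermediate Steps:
y(J) = 2*J/(3 + J) (y(J) = (2*J)/(3 + J) = 2*J/(3 + J))
B(X, v) = 1 + X/(2*(3 + X)) (B(X, v) = X/X + (2*X/(3 + X))/4 = 1 + (2*X/(3 + X))*(1/4) = 1 + X/(2*(3 + X)))
(2 + 1/B(1*5, 4))**2 = (2 + 1/(3*(2 + 1*5)/(2*(3 + 1*5))))**2 = (2 + 1/(3*(2 + 5)/(2*(3 + 5))))**2 = (2 + 1/((3/2)*7/8))**2 = (2 + 1/((3/2)*(1/8)*7))**2 = (2 + 1/(21/16))**2 = (2 + 16/21)**2 = (58/21)**2 = 3364/441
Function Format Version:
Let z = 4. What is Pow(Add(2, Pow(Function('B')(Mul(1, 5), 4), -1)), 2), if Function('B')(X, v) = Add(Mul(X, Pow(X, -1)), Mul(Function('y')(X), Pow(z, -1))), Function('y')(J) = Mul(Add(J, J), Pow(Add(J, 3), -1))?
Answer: Rational(3364, 441) ≈ 7.6281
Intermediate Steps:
Function('y')(J) = Mul(2, J, Pow(Add(3, J), -1)) (Function('y')(J) = Mul(Mul(2, J), Pow(Add(3, J), -1)) = Mul(2, J, Pow(Add(3, J), -1)))
Function('B')(X, v) = Add(1, Mul(Rational(1, 2), X, Pow(Add(3, X), -1))) (Function('B')(X, v) = Add(Mul(X, Pow(X, -1)), Mul(Mul(2, X, Pow(Add(3, X), -1)), Pow(4, -1))) = Add(1, Mul(Mul(2, X, Pow(Add(3, X), -1)), Rational(1, 4))) = Add(1, Mul(Rational(1, 2), X, Pow(Add(3, X), -1))))
Pow(Add(2, Pow(Function('B')(Mul(1, 5), 4), -1)), 2) = Pow(Add(2, Pow(Mul(Rational(3, 2), Pow(Add(3, Mul(1, 5)), -1), Add(2, Mul(1, 5))), -1)), 2) = Pow(Add(2, Pow(Mul(Rational(3, 2), Pow(Add(3, 5), -1), Add(2, 5)), -1)), 2) = Pow(Add(2, Pow(Mul(Rational(3, 2), Pow(8, -1), 7), -1)), 2) = Pow(Add(2, Pow(Mul(Rational(3, 2), Rational(1, 8), 7), -1)), 2) = Pow(Add(2, Pow(Rational(21, 16), -1)), 2) = Pow(Add(2, Rational(16, 21)), 2) = Pow(Rational(58, 21), 2) = Rational(3364, 441)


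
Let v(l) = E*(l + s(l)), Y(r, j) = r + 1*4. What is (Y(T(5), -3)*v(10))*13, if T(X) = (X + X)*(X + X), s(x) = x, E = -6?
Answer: -162240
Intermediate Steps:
T(X) = 4*X² (T(X) = (2*X)*(2*X) = 4*X²)
Y(r, j) = 4 + r (Y(r, j) = r + 4 = 4 + r)
v(l) = -12*l (v(l) = -6*(l + l) = -12*l)
(Y(T(5), -3)*v(10))*13 = ((4 + 4*5²)*(-12*10))*13 = ((4 + 4*25)*(-120))*13 = ((4 + 100)*(-120))*13 = (104*(-120))*13 = -12480*13 = -162240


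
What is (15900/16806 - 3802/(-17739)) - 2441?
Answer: -121228160347/49686939 ≈ -2439.8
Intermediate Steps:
(15900/16806 - 3802/(-17739)) - 2441 = (15900*(1/16806) - 3802*(-1/17739)) - 2441 = (2650/2801 + 3802/17739) - 2441 = 57657752/49686939 - 2441 = -121228160347/49686939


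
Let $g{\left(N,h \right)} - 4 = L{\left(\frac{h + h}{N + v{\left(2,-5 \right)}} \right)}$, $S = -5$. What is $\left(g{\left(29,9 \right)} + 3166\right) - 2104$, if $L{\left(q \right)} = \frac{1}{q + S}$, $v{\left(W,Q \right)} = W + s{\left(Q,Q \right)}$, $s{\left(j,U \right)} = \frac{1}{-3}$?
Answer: $\frac{216352}{203} \approx 1065.8$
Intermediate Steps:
$s{\left(j,U \right)} = - \frac{1}{3}$
$v{\left(W,Q \right)} = - \frac{1}{3} + W$ ($v{\left(W,Q \right)} = W - \frac{1}{3} = - \frac{1}{3} + W$)
$L{\left(q \right)} = \frac{1}{-5 + q}$ ($L{\left(q \right)} = \frac{1}{q - 5} = \frac{1}{-5 + q}$)
$g{\left(N,h \right)} = 4 + \frac{1}{-5 + \frac{2 h}{\frac{5}{3} + N}}$ ($g{\left(N,h \right)} = 4 + \frac{1}{-5 + \frac{h + h}{N + \left(- \frac{1}{3} + 2\right)}} = 4 + \frac{1}{-5 + \frac{2 h}{N + \frac{5}{3}}} = 4 + \frac{1}{-5 + \frac{2 h}{\frac{5}{3} + N}}$)
$\left(g{\left(29,9 \right)} + 3166\right) - 2104 = \left(\frac{-95 - 1653 + 24 \cdot 9}{-25 - 435 + 6 \cdot 9} + 3166\right) - 2104 = \left(\frac{-95 - 1653 + 216}{-25 - 435 + 54} + 3166\right) - 2104 = \left(\frac{1}{-406} \left(-1532\right) + 3166\right) - 2104 = \left(\left(- \frac{1}{406}\right) \left(-1532\right) + 3166\right) - 2104 = \left(\frac{766}{203} + 3166\right) - 2104 = \frac{643464}{203} - 2104 = \frac{216352}{203}$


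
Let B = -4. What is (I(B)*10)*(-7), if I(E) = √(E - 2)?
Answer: -70*I*√6 ≈ -171.46*I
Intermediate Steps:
I(E) = √(-2 + E)
(I(B)*10)*(-7) = (√(-2 - 4)*10)*(-7) = (√(-6)*10)*(-7) = ((I*√6)*10)*(-7) = (10*I*√6)*(-7) = -70*I*√6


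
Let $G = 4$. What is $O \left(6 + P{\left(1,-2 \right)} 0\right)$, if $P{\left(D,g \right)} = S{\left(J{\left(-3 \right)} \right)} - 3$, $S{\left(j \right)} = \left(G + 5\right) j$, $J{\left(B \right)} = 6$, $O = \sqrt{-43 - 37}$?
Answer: $24 i \sqrt{5} \approx 53.666 i$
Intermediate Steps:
$O = 4 i \sqrt{5}$ ($O = \sqrt{-80} = 4 i \sqrt{5} \approx 8.9443 i$)
$S{\left(j \right)} = 9 j$ ($S{\left(j \right)} = \left(4 + 5\right) j = 9 j$)
$P{\left(D,g \right)} = 51$ ($P{\left(D,g \right)} = 9 \cdot 6 - 3 = 54 - 3 = 51$)
$O \left(6 + P{\left(1,-2 \right)} 0\right) = 4 i \sqrt{5} \left(6 + 51 \cdot 0\right) = 4 i \sqrt{5} \left(6 + 0\right) = 4 i \sqrt{5} \cdot 6 = 24 i \sqrt{5}$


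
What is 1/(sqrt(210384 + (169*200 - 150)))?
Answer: sqrt(244034)/244034 ≈ 0.0020243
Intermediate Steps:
1/(sqrt(210384 + (169*200 - 150))) = 1/(sqrt(210384 + (33800 - 150))) = 1/(sqrt(210384 + 33650)) = 1/(sqrt(244034)) = sqrt(244034)/244034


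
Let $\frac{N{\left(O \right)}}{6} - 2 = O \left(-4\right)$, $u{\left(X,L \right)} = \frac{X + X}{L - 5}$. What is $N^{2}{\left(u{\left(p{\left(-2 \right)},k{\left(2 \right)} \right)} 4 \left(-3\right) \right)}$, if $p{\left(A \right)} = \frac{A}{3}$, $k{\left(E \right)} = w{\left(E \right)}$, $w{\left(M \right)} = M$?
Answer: $19600$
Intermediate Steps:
$k{\left(E \right)} = E$
$p{\left(A \right)} = \frac{A}{3}$ ($p{\left(A \right)} = A \frac{1}{3} = \frac{A}{3}$)
$u{\left(X,L \right)} = \frac{2 X}{-5 + L}$
$N{\left(O \right)} = 12 - 24 O$ ($N{\left(O \right)} = 12 + 6 O \left(-4\right) = 12 + 6 \left(- 4 O\right) = 12 - 24 O$)
$N^{2}{\left(u{\left(p{\left(-2 \right)},k{\left(2 \right)} \right)} 4 \left(-3\right) \right)} = \left(12 - 24 \frac{2 \cdot \frac{1}{3} \left(-2\right)}{-5 + 2} \cdot 4 \left(-3\right)\right)^{2} = \left(12 - 24 \cdot 2 \left(- \frac{2}{3}\right) \frac{1}{-3} \cdot 4 \left(-3\right)\right)^{2} = \left(12 - 24 \cdot 2 \left(- \frac{2}{3}\right) \left(- \frac{1}{3}\right) 4 \left(-3\right)\right)^{2} = \left(12 - 24 \cdot \frac{4}{9} \cdot 4 \left(-3\right)\right)^{2} = \left(12 - 24 \cdot \frac{16}{9} \left(-3\right)\right)^{2} = \left(12 - -128\right)^{2} = \left(12 + 128\right)^{2} = 140^{2} = 19600$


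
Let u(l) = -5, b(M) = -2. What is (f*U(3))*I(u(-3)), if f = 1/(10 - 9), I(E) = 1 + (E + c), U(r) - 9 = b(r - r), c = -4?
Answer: -56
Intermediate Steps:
U(r) = 7 (U(r) = 9 - 2 = 7)
I(E) = -3 + E (I(E) = 1 + (E - 4) = 1 + (-4 + E) = -3 + E)
f = 1 (f = 1/1 = 1)
(f*U(3))*I(u(-3)) = (1*7)*(-3 - 5) = 7*(-8) = -56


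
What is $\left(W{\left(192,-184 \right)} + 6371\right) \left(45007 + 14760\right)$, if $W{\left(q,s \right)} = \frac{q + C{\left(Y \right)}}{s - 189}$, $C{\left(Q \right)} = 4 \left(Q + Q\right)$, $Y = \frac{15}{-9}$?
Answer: $\frac{426055813171}{1119} \approx 3.8075 \cdot 10^{8}$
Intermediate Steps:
$Y = - \frac{5}{3}$ ($Y = 15 \left(- \frac{1}{9}\right) = - \frac{5}{3} \approx -1.6667$)
$C{\left(Q \right)} = 8 Q$ ($C{\left(Q \right)} = 4 \cdot 2 Q = 8 Q$)
$W{\left(q,s \right)} = \frac{- \frac{40}{3} + q}{-189 + s}$ ($W{\left(q,s \right)} = \frac{q + 8 \left(- \frac{5}{3}\right)}{s - 189} = \frac{q - \frac{40}{3}}{-189 + s} = \frac{- \frac{40}{3} + q}{-189 + s}$)
$\left(W{\left(192,-184 \right)} + 6371\right) \left(45007 + 14760\right) = \left(\frac{- \frac{40}{3} + 192}{-189 - 184} + 6371\right) \left(45007 + 14760\right) = \left(\frac{1}{-373} \cdot \frac{536}{3} + 6371\right) 59767 = \left(\left(- \frac{1}{373}\right) \frac{536}{3} + 6371\right) 59767 = \left(- \frac{536}{1119} + 6371\right) 59767 = \frac{7128613}{1119} \cdot 59767 = \frac{426055813171}{1119}$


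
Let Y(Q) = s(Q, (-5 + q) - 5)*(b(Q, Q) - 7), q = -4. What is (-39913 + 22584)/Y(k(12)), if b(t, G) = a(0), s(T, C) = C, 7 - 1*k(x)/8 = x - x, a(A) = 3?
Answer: -17329/56 ≈ -309.45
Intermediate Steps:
k(x) = 56 (k(x) = 56 - 8*(x - x) = 56 - 8*0 = 56 + 0 = 56)
b(t, G) = 3
Y(Q) = 56 (Y(Q) = ((-5 - 4) - 5)*(3 - 7) = (-9 - 5)*(-4) = -14*(-4) = 56)
(-39913 + 22584)/Y(k(12)) = (-39913 + 22584)/56 = -17329*1/56 = -17329/56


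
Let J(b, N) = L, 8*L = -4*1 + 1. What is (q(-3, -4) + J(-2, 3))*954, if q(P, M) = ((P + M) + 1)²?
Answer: 135945/4 ≈ 33986.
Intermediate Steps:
L = -3/8 (L = (-4*1 + 1)/8 = (-4 + 1)/8 = (⅛)*(-3) = -3/8 ≈ -0.37500)
J(b, N) = -3/8
q(P, M) = (1 + M + P)² (q(P, M) = ((M + P) + 1)² = (1 + M + P)²)
(q(-3, -4) + J(-2, 3))*954 = ((1 - 4 - 3)² - 3/8)*954 = ((-6)² - 3/8)*954 = (36 - 3/8)*954 = (285/8)*954 = 135945/4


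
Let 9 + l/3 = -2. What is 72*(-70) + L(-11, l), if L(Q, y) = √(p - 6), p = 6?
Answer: -5040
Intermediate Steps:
l = -33 (l = -27 + 3*(-2) = -27 - 6 = -33)
L(Q, y) = 0 (L(Q, y) = √(6 - 6) = √0 = 0)
72*(-70) + L(-11, l) = 72*(-70) + 0 = -5040 + 0 = -5040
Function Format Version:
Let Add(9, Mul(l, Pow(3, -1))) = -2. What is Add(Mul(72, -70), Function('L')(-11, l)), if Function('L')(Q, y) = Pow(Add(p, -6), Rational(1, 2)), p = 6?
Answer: -5040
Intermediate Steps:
l = -33 (l = Add(-27, Mul(3, -2)) = Add(-27, -6) = -33)
Function('L')(Q, y) = 0 (Function('L')(Q, y) = Pow(Add(6, -6), Rational(1, 2)) = Pow(0, Rational(1, 2)) = 0)
Add(Mul(72, -70), Function('L')(-11, l)) = Add(Mul(72, -70), 0) = Add(-5040, 0) = -5040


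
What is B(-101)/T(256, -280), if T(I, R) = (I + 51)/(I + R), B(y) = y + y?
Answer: 4848/307 ≈ 15.792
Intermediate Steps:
B(y) = 2*y
T(I, R) = (51 + I)/(I + R)
B(-101)/T(256, -280) = (2*(-101))/(((51 + 256)/(256 - 280))) = -202/(307/(-24)) = -202/((-1/24*307)) = -202/(-307/24) = -202*(-24/307) = 4848/307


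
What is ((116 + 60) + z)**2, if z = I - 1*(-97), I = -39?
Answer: 54756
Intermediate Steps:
z = 58 (z = -39 - 1*(-97) = -39 + 97 = 58)
((116 + 60) + z)**2 = ((116 + 60) + 58)**2 = (176 + 58)**2 = 234**2 = 54756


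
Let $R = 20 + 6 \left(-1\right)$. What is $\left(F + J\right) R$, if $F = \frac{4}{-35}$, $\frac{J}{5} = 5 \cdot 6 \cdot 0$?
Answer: $- \frac{8}{5} \approx -1.6$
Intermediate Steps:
$J = 0$ ($J = 5 \cdot 5 \cdot 6 \cdot 0 = 5 \cdot 30 \cdot 0 = 5 \cdot 0 = 0$)
$F = - \frac{4}{35}$ ($F = 4 \left(- \frac{1}{35}\right) = - \frac{4}{35} \approx -0.11429$)
$R = 14$ ($R = 20 - 6 = 14$)
$\left(F + J\right) R = \left(- \frac{4}{35} + 0\right) 14 = \left(- \frac{4}{35}\right) 14 = - \frac{8}{5}$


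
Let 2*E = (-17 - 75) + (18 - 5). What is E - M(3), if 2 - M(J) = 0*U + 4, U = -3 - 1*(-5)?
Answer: -75/2 ≈ -37.500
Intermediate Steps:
U = 2 (U = -3 + 5 = 2)
E = -79/2 (E = ((-17 - 75) + (18 - 5))/2 = (-92 + 13)/2 = (½)*(-79) = -79/2 ≈ -39.500)
M(J) = -2 (M(J) = 2 - (0*2 + 4) = 2 - (0 + 4) = 2 - 1*4 = 2 - 4 = -2)
E - M(3) = -79/2 - 1*(-2) = -79/2 + 2 = -75/2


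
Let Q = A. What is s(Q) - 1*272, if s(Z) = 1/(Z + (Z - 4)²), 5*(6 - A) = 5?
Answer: -1631/6 ≈ -271.83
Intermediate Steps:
A = 5 (A = 6 - ⅕*5 = 6 - 1 = 5)
Q = 5
s(Z) = 1/(Z + (-4 + Z)²)
s(Q) - 1*272 = 1/(5 + (-4 + 5)²) - 1*272 = 1/(5 + 1²) - 272 = 1/(5 + 1) - 272 = 1/6 - 272 = ⅙ - 272 = -1631/6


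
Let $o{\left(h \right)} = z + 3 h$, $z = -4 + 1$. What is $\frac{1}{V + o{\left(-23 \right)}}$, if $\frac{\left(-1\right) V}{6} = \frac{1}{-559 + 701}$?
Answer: $- \frac{71}{5115} \approx -0.013881$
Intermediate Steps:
$z = -3$
$o{\left(h \right)} = -3 + 3 h$
$V = - \frac{3}{71}$ ($V = - \frac{6}{-559 + 701} = - \frac{6}{142} = \left(-6\right) \frac{1}{142} = - \frac{3}{71} \approx -0.042253$)
$\frac{1}{V + o{\left(-23 \right)}} = \frac{1}{- \frac{3}{71} + \left(-3 + 3 \left(-23\right)\right)} = \frac{1}{- \frac{3}{71} - 72} = \frac{1}{- \frac{5115}{71}} = - \frac{71}{5115}$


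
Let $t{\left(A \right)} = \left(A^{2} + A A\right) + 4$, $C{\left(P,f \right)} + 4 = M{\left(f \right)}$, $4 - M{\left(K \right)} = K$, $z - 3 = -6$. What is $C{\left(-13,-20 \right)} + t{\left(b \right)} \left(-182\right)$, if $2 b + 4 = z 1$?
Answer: $-5167$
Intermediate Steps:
$z = -3$ ($z = 3 - 6 = -3$)
$M{\left(K \right)} = 4 - K$
$C{\left(P,f \right)} = - f$ ($C{\left(P,f \right)} = -4 - \left(-4 + f\right) = - f$)
$b = - \frac{7}{2}$ ($b = -2 + \frac{\left(-3\right) 1}{2} = -2 + \frac{1}{2} \left(-3\right) = -2 - \frac{3}{2} = - \frac{7}{2} \approx -3.5$)
$t{\left(A \right)} = 4 + 2 A^{2}$ ($t{\left(A \right)} = \left(A^{2} + A^{2}\right) + 4 = 2 A^{2} + 4 = 4 + 2 A^{2}$)
$C{\left(-13,-20 \right)} + t{\left(b \right)} \left(-182\right) = \left(-1\right) \left(-20\right) + \left(4 + 2 \left(- \frac{7}{2}\right)^{2}\right) \left(-182\right) = 20 + \left(4 + 2 \cdot \frac{49}{4}\right) \left(-182\right) = 20 + \left(4 + \frac{49}{2}\right) \left(-182\right) = 20 + \frac{57}{2} \left(-182\right) = 20 - 5187 = -5167$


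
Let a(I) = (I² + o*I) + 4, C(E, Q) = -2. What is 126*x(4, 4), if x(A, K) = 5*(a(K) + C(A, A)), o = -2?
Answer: 6300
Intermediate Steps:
a(I) = 4 + I² - 2*I (a(I) = (I² - 2*I) + 4 = 4 + I² - 2*I)
x(A, K) = 10 - 10*K + 5*K² (x(A, K) = 5*((4 + K² - 2*K) - 2) = 5*(2 + K² - 2*K) = 10 - 10*K + 5*K²)
126*x(4, 4) = 126*(10 - 10*4 + 5*4²) = 126*(10 - 40 + 5*16) = 126*(10 - 40 + 80) = 126*50 = 6300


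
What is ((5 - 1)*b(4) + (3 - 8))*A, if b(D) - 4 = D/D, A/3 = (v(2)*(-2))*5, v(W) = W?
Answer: -900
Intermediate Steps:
A = -60 (A = 3*((2*(-2))*5) = 3*(-4*5) = 3*(-20) = -60)
b(D) = 5 (b(D) = 4 + D/D = 4 + 1 = 5)
((5 - 1)*b(4) + (3 - 8))*A = ((5 - 1)*5 + (3 - 8))*(-60) = (4*5 - 5)*(-60) = (20 - 5)*(-60) = 15*(-60) = -900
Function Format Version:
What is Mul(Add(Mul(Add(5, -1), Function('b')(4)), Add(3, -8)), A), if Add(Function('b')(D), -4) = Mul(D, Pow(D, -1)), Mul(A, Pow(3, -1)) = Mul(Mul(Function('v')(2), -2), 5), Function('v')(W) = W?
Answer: -900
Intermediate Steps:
A = -60 (A = Mul(3, Mul(Mul(2, -2), 5)) = Mul(3, Mul(-4, 5)) = Mul(3, -20) = -60)
Function('b')(D) = 5 (Function('b')(D) = Add(4, Mul(D, Pow(D, -1))) = Add(4, 1) = 5)
Mul(Add(Mul(Add(5, -1), Function('b')(4)), Add(3, -8)), A) = Mul(Add(Mul(Add(5, -1), 5), Add(3, -8)), -60) = Mul(Add(Mul(4, 5), -5), -60) = Mul(Add(20, -5), -60) = Mul(15, -60) = -900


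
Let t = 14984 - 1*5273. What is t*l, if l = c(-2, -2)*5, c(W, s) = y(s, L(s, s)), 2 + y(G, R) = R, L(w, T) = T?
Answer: -194220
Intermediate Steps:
y(G, R) = -2 + R
c(W, s) = -2 + s
t = 9711 (t = 14984 - 5273 = 9711)
l = -20 (l = (-2 - 2)*5 = -4*5 = -20)
t*l = 9711*(-20) = -194220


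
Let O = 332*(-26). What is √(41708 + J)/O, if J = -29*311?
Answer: -√32689/8632 ≈ -0.020945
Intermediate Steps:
J = -9019
O = -8632
√(41708 + J)/O = √(41708 - 9019)/(-8632) = √32689*(-1/8632) = -√32689/8632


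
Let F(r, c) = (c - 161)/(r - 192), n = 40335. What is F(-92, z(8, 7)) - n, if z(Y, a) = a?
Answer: -5727493/142 ≈ -40334.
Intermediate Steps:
F(r, c) = (-161 + c)/(-192 + r)
F(-92, z(8, 7)) - n = (-161 + 7)/(-192 - 92) - 1*40335 = -154/(-284) - 40335 = -1/284*(-154) - 40335 = 77/142 - 40335 = -5727493/142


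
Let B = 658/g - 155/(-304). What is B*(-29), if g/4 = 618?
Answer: -2114071/93936 ≈ -22.505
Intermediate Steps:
g = 2472 (g = 4*618 = 2472)
B = 72899/93936 (B = 658/2472 - 155/(-304) = 658*(1/2472) - 155*(-1/304) = 329/1236 + 155/304 = 72899/93936 ≈ 0.77605)
B*(-29) = (72899/93936)*(-29) = -2114071/93936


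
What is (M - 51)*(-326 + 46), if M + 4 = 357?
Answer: -84560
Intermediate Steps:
M = 353 (M = -4 + 357 = 353)
(M - 51)*(-326 + 46) = (353 - 51)*(-326 + 46) = 302*(-280) = -84560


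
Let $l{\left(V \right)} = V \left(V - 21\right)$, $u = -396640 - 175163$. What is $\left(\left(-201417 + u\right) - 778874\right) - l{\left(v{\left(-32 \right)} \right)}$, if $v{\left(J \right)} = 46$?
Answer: $-1553244$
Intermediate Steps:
$u = -571803$ ($u = -396640 - 175163 = -571803$)
$l{\left(V \right)} = V \left(-21 + V\right)$
$\left(\left(-201417 + u\right) - 778874\right) - l{\left(v{\left(-32 \right)} \right)} = \left(\left(-201417 - 571803\right) - 778874\right) - 46 \left(-21 + 46\right) = \left(-773220 - 778874\right) - 46 \cdot 25 = -1552094 - 1150 = -1553244$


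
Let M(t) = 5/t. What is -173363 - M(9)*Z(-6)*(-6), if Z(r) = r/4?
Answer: -173368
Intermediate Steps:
Z(r) = r/4 (Z(r) = r*(¼) = r/4)
-173363 - M(9)*Z(-6)*(-6) = -173363 - (5/9)*((¼)*(-6))*(-6) = -173363 - (5*(⅑))*(-3/2)*(-6) = -173363 - (5/9)*(-3/2)*(-6) = -173363 - (-5)*(-6)/6 = -173363 - 1*5 = -173363 - 5 = -173368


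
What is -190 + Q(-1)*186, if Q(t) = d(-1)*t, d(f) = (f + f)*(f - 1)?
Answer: -934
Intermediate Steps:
d(f) = 2*f*(-1 + f) (d(f) = (2*f)*(-1 + f) = 2*f*(-1 + f))
Q(t) = 4*t (Q(t) = (2*(-1)*(-1 - 1))*t = (2*(-1)*(-2))*t = 4*t)
-190 + Q(-1)*186 = -190 + (4*(-1))*186 = -190 - 4*186 = -190 - 744 = -934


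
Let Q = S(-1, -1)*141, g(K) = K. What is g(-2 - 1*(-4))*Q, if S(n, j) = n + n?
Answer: -564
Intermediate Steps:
S(n, j) = 2*n
Q = -282 (Q = (2*(-1))*141 = -2*141 = -282)
g(-2 - 1*(-4))*Q = (-2 - 1*(-4))*(-282) = (-2 + 4)*(-282) = 2*(-282) = -564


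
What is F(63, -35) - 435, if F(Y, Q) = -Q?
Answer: -400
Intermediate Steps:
F(63, -35) - 435 = -1*(-35) - 435 = 35 - 435 = -400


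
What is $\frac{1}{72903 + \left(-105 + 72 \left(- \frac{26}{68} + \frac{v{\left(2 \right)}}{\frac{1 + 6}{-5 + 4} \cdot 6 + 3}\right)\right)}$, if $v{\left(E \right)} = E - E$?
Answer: $\frac{17}{1237098} \approx 1.3742 \cdot 10^{-5}$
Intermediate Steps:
$v{\left(E \right)} = 0$
$\frac{1}{72903 + \left(-105 + 72 \left(- \frac{26}{68} + \frac{v{\left(2 \right)}}{\frac{1 + 6}{-5 + 4} \cdot 6 + 3}\right)\right)} = \frac{1}{72903 - \left(105 - 72 \left(- \frac{26}{68} + \frac{0}{\frac{1 + 6}{-5 + 4} \cdot 6 + 3}\right)\right)} = \frac{1}{72903 - \left(105 - 72 \left(\left(-26\right) \frac{1}{68} + \frac{0}{\frac{7}{-1} \cdot 6 + 3}\right)\right)} = \frac{1}{72903 - \left(105 - 72 \left(- \frac{13}{34} + \frac{0}{7 \left(-1\right) 6 + 3}\right)\right)} = \frac{1}{72903 - \left(105 - 72 \left(- \frac{13}{34} + \frac{0}{\left(-7\right) 6 + 3}\right)\right)} = \frac{1}{72903 - \left(105 - 72 \left(- \frac{13}{34} + \frac{0}{-42 + 3}\right)\right)} = \frac{1}{72903 - \left(105 - 72 \left(- \frac{13}{34} + \frac{0}{-39}\right)\right)} = \frac{1}{72903 - \left(105 - 72 \left(- \frac{13}{34} + 0 \left(- \frac{1}{39}\right)\right)\right)} = \frac{1}{72903 - \left(105 - 72 \left(- \frac{13}{34} + 0\right)\right)} = \frac{1}{72903 + \left(-105 + 72 \left(- \frac{13}{34}\right)\right)} = \frac{1}{72903 - \frac{2253}{17}} = \frac{1}{\frac{1237098}{17}} = \frac{17}{1237098}$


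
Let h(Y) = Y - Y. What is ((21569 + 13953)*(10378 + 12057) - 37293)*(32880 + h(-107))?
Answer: 26202031787760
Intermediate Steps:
h(Y) = 0
((21569 + 13953)*(10378 + 12057) - 37293)*(32880 + h(-107)) = ((21569 + 13953)*(10378 + 12057) - 37293)*(32880 + 0) = (35522*22435 - 37293)*32880 = (796936070 - 37293)*32880 = 796898777*32880 = 26202031787760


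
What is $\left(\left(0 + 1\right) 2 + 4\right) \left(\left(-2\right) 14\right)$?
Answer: $-168$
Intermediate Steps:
$\left(\left(0 + 1\right) 2 + 4\right) \left(\left(-2\right) 14\right) = \left(1 \cdot 2 + 4\right) \left(-28\right) = \left(2 + 4\right) \left(-28\right) = 6 \left(-28\right) = -168$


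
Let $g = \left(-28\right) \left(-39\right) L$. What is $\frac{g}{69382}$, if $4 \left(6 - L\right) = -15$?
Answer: $\frac{10647}{69382} \approx 0.15345$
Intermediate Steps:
$L = \frac{39}{4}$ ($L = 6 - - \frac{15}{4} = 6 + \frac{15}{4} = \frac{39}{4} \approx 9.75$)
$g = 10647$ ($g = \left(-28\right) \left(-39\right) \frac{39}{4} = 1092 \cdot \frac{39}{4} = 10647$)
$\frac{g}{69382} = \frac{10647}{69382}$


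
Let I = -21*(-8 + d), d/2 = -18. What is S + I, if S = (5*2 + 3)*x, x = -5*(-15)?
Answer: 1899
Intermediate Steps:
d = -36 (d = 2*(-18) = -36)
x = 75
I = 924 (I = -21*(-8 - 36) = -21*(-44) = 924)
S = 975 (S = (5*2 + 3)*75 = (10 + 3)*75 = 13*75 = 975)
S + I = 975 + 924 = 1899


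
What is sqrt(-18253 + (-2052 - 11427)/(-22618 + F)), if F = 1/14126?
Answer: I*sqrt(1863231744833325352399)/319501867 ≈ 135.1*I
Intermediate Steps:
F = 1/14126 ≈ 7.0791e-5
sqrt(-18253 + (-2052 - 11427)/(-22618 + F)) = sqrt(-18253 + (-2052 - 11427)/(-22618 + 1/14126)) = sqrt(-18253 - 13479/(-319501867/14126)) = sqrt(-18253 - 13479*(-14126/319501867)) = sqrt(-18253 + 190404354/319501867) = sqrt(-5831677173997/319501867) = I*sqrt(1863231744833325352399)/319501867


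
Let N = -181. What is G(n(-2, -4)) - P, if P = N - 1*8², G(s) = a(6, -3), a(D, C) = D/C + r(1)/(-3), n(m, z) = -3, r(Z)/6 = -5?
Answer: 253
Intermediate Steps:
r(Z) = -30 (r(Z) = 6*(-5) = -30)
a(D, C) = 10 + D/C (a(D, C) = D/C - 30/(-3) = D/C - 30*(-⅓) = D/C + 10 = 10 + D/C)
G(s) = 8 (G(s) = 10 + 6/(-3) = 10 + 6*(-⅓) = 10 - 2 = 8)
P = -245 (P = -181 - 1*8² = -181 - 1*64 = -181 - 64 = -245)
G(n(-2, -4)) - P = 8 - 1*(-245) = 8 + 245 = 253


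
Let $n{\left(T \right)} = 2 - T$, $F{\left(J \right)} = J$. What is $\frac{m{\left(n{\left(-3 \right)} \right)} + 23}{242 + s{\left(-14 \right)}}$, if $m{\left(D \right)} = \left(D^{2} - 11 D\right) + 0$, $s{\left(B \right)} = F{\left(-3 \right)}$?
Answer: $- \frac{7}{239} \approx -0.029289$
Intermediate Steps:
$s{\left(B \right)} = -3$
$m{\left(D \right)} = D^{2} - 11 D$
$\frac{m{\left(n{\left(-3 \right)} \right)} + 23}{242 + s{\left(-14 \right)}} = \frac{\left(2 - -3\right) \left(-11 + \left(2 - -3\right)\right) + 23}{242 - 3} = \frac{\left(2 + 3\right) \left(-11 + \left(2 + 3\right)\right) + 23}{239} = \left(5 \left(-11 + 5\right) + 23\right) \frac{1}{239} = \left(5 \left(-6\right) + 23\right) \frac{1}{239} = \left(-30 + 23\right) \frac{1}{239} = \left(-7\right) \frac{1}{239} = - \frac{7}{239}$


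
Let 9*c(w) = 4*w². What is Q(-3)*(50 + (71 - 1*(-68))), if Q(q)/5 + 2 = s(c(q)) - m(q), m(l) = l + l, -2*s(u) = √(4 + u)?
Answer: 3780 - 945*√2 ≈ 2443.6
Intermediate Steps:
c(w) = 4*w²/9 (c(w) = (4*w²)/9 = 4*w²/9)
s(u) = -√(4 + u)/2
m(l) = 2*l
Q(q) = -10 - 10*q - 5*√(4 + 4*q²/9)/2 (Q(q) = -10 + 5*(-√(4 + 4*q²/9)/2 - 2*q) = -10 + 5*(-2*q - √(4 + 4*q²/9)/2) = -10 + (-10*q - 5*√(4 + 4*q²/9)/2) = -10 - 10*q - 5*√(4 + 4*q²/9)/2)
Q(-3)*(50 + (71 - 1*(-68))) = (-10 - 10*(-3) - 5*√(9 + (-3)²)/3)*(50 + (71 - 1*(-68))) = (-10 + 30 - 5*√(9 + 9)/3)*(50 + (71 + 68)) = (-10 + 30 - 5*√2)*(50 + 139) = (-10 + 30 - 5*√2)*189 = (20 - 5*√2)*189 = 3780 - 945*√2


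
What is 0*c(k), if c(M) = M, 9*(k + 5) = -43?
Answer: 0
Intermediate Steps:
k = -88/9 (k = -5 + (⅑)*(-43) = -5 - 43/9 = -88/9 ≈ -9.7778)
0*c(k) = 0*(-88/9) = 0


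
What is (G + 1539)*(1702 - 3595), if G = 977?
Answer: -4762788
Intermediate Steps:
(G + 1539)*(1702 - 3595) = (977 + 1539)*(1702 - 3595) = 2516*(-1893) = -4762788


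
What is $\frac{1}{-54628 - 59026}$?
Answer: $- \frac{1}{113654} \approx -8.7986 \cdot 10^{-6}$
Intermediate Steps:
$\frac{1}{-54628 - 59026} = \frac{1}{-113654} = - \frac{1}{113654}$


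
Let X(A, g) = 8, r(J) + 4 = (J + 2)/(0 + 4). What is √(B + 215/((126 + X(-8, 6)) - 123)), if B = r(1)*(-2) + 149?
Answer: √84722/22 ≈ 13.230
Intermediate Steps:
r(J) = -7/2 + J/4 (r(J) = -4 + (J + 2)/(0 + 4) = -4 + (2 + J)/4 = -4 + (2 + J)*(¼) = -4 + (½ + J/4) = -7/2 + J/4)
B = 311/2 (B = (-7/2 + (¼)*1)*(-2) + 149 = (-7/2 + ¼)*(-2) + 149 = -13/4*(-2) + 149 = 13/2 + 149 = 311/2 ≈ 155.50)
√(B + 215/((126 + X(-8, 6)) - 123)) = √(311/2 + 215/((126 + 8) - 123)) = √(311/2 + 215/(134 - 123)) = √(311/2 + 215/11) = √(3851/22) = √84722/22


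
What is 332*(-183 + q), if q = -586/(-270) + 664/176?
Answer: -87292594/1485 ≈ -58783.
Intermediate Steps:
q = 17651/2970 (q = -586*(-1/270) + 664*(1/176) = 293/135 + 83/22 = 17651/2970 ≈ 5.9431)
332*(-183 + q) = 332*(-183 + 17651/2970) = 332*(-525859/2970) = -87292594/1485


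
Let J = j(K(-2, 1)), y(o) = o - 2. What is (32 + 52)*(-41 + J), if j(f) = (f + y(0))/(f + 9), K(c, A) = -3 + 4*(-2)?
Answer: -2898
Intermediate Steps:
y(o) = -2 + o
K(c, A) = -11 (K(c, A) = -3 - 8 = -11)
j(f) = (-2 + f)/(9 + f) (j(f) = (f + (-2 + 0))/(f + 9) = (f - 2)/(9 + f) = (-2 + f)/(9 + f))
J = 13/2 (J = (-2 - 11)/(9 - 11) = -13/(-2) = -1/2*(-13) = 13/2 ≈ 6.5000)
(32 + 52)*(-41 + J) = (32 + 52)*(-41 + 13/2) = 84*(-69/2) = -2898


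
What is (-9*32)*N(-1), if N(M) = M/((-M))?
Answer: 288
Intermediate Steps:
N(M) = -1 (N(M) = M*(-1/M) = -1)
(-9*32)*N(-1) = -9*32*(-1) = -288*(-1) = 288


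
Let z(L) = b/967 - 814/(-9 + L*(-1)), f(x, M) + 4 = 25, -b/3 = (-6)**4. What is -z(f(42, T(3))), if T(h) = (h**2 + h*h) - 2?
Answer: -335249/14505 ≈ -23.113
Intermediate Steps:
b = -3888 (b = -3*(-6)**4 = -3*1296 = -3888)
T(h) = -2 + 2*h**2 (T(h) = (h**2 + h**2) - 2 = 2*h**2 - 2 = -2 + 2*h**2)
f(x, M) = 21 (f(x, M) = -4 + 25 = 21)
z(L) = -3888/967 - 814/(-9 - L) (z(L) = -3888/967 - 814/(-9 + L*(-1)) = -3888*1/967 - 814/(-9 - L) = -3888/967 - 814/(-9 - L))
-z(f(42, T(3))) = -2*(376073 - 1944*21)/(967*(9 + 21)) = -2*(376073 - 40824)/(967*30) = -2*335249/(967*30) = -1*335249/14505 = -335249/14505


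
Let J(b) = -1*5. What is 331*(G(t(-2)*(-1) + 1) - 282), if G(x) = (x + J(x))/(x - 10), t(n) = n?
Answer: -652732/7 ≈ -93247.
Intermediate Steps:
J(b) = -5
G(x) = (-5 + x)/(-10 + x) (G(x) = (x - 5)/(x - 10) = (-5 + x)/(-10 + x))
331*(G(t(-2)*(-1) + 1) - 282) = 331*((-5 + (-2*(-1) + 1))/(-10 + (-2*(-1) + 1)) - 282) = 331*((-5 + (2 + 1))/(-10 + (2 + 1)) - 282) = 331*((-5 + 3)/(-10 + 3) - 282) = 331*(-2/(-7) - 282) = 331*(-⅐*(-2) - 282) = 331*(2/7 - 282) = 331*(-1972/7) = -652732/7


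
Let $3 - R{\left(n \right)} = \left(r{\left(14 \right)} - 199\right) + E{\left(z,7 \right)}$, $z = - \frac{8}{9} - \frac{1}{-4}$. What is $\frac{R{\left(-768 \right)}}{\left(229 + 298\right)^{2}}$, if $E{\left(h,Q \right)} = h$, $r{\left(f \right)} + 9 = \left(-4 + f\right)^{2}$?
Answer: $\frac{4019}{9998244} \approx 0.00040197$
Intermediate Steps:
$r{\left(f \right)} = -9 + \left(-4 + f\right)^{2}$
$z = - \frac{23}{36}$ ($z = \left(-8\right) \frac{1}{9} - - \frac{1}{4} = - \frac{8}{9} + \frac{1}{4} = - \frac{23}{36} \approx -0.63889$)
$R{\left(n \right)} = \frac{4019}{36}$ ($R{\left(n \right)} = 3 - \left(\left(\left(-9 + \left(-4 + 14\right)^{2}\right) - 199\right) - \frac{23}{36}\right) = 3 - \left(\left(\left(-9 + 10^{2}\right) - 199\right) - \frac{23}{36}\right) = 3 - \left(\left(\left(-9 + 100\right) - 199\right) - \frac{23}{36}\right) = 3 - \left(\left(91 - 199\right) - \frac{23}{36}\right) = 3 - \left(-108 - \frac{23}{36}\right) = 3 - - \frac{3911}{36} = 3 + \frac{3911}{36} = \frac{4019}{36}$)
$\frac{R{\left(-768 \right)}}{\left(229 + 298\right)^{2}} = \frac{4019}{36 \left(229 + 298\right)^{2}} = \frac{4019}{36 \cdot 527^{2}} = \frac{4019}{36 \cdot 277729} = \frac{4019}{36} \cdot \frac{1}{277729} = \frac{4019}{9998244}$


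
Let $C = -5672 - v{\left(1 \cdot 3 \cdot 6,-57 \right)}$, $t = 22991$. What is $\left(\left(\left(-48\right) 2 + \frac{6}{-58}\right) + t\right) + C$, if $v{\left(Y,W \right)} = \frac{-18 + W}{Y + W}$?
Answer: $\frac{6492307}{377} \approx 17221.0$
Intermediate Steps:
$v{\left(Y,W \right)} = \frac{-18 + W}{W + Y}$
$C = - \frac{73761}{13}$ ($C = -5672 - \frac{-18 - 57}{-57 + 1 \cdot 3 \cdot 6} = -5672 - \frac{1}{-57 + 3 \cdot 6} \left(-75\right) = -5672 - \frac{1}{-57 + 18} \left(-75\right) = -5672 - \frac{1}{-39} \left(-75\right) = -5672 - \left(- \frac{1}{39}\right) \left(-75\right) = -5672 - \frac{25}{13} = - \frac{73761}{13} \approx -5673.9$)
$\left(\left(\left(-48\right) 2 + \frac{6}{-58}\right) + t\right) + C = \left(\left(\left(-48\right) 2 + \frac{6}{-58}\right) + 22991\right) - \frac{73761}{13} = \left(\left(-96 + 6 \left(- \frac{1}{58}\right)\right) + 22991\right) - \frac{73761}{13} = \left(\left(-96 - \frac{3}{29}\right) + 22991\right) - \frac{73761}{13} = \left(- \frac{2787}{29} + 22991\right) - \frac{73761}{13} = \frac{663952}{29} - \frac{73761}{13} = \frac{6492307}{377}$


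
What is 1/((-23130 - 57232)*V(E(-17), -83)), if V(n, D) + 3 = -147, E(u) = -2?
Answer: 1/12054300 ≈ 8.2958e-8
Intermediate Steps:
V(n, D) = -150 (V(n, D) = -3 - 147 = -150)
1/((-23130 - 57232)*V(E(-17), -83)) = 1/(-23130 - 57232*(-150)) = -1/150/(-80362) = -1/80362*(-1/150) = 1/12054300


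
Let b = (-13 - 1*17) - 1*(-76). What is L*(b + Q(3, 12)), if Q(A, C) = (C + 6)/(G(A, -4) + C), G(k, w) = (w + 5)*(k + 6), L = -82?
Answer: -26896/7 ≈ -3842.3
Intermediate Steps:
G(k, w) = (5 + w)*(6 + k)
Q(A, C) = (6 + C)/(6 + A + C) (Q(A, C) = (C + 6)/((30 + 5*A + 6*(-4) + A*(-4)) + C) = (6 + C)/((30 + 5*A - 24 - 4*A) + C) = (6 + C)/((6 + A) + C) = (6 + C)/(6 + A + C))
b = 46 (b = (-13 - 17) + 76 = -30 + 76 = 46)
L*(b + Q(3, 12)) = -82*(46 + (6 + 12)/(6 + 3 + 12)) = -82*(46 + 18/21) = -82*(46 + (1/21)*18) = -82*(46 + 6/7) = -82*328/7 = -26896/7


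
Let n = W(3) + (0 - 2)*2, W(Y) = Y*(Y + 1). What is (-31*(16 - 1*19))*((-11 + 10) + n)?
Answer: 651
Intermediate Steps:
W(Y) = Y*(1 + Y)
n = 8 (n = 3*(1 + 3) + (0 - 2)*2 = 3*4 - 2*2 = 12 - 4 = 8)
(-31*(16 - 1*19))*((-11 + 10) + n) = (-31*(16 - 1*19))*((-11 + 10) + 8) = (-31*(16 - 19))*(-1 + 8) = -31*(-3)*7 = 93*7 = 651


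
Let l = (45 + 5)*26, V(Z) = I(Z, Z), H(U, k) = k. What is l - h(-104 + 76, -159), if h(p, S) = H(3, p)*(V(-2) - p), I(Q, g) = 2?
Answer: 2140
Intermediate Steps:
V(Z) = 2
l = 1300 (l = 50*26 = 1300)
h(p, S) = p*(2 - p)
l - h(-104 + 76, -159) = 1300 - (-104 + 76)*(2 - (-104 + 76)) = 1300 - (-28)*(2 - 1*(-28)) = 1300 - (-28)*(2 + 28) = 1300 - (-28)*30 = 1300 - 1*(-840) = 1300 + 840 = 2140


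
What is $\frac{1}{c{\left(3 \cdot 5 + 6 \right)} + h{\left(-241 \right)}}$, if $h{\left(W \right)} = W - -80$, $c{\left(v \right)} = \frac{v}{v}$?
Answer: $- \frac{1}{160} \approx -0.00625$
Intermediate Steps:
$c{\left(v \right)} = 1$
$h{\left(W \right)} = 80 + W$ ($h{\left(W \right)} = W + 80 = 80 + W$)
$\frac{1}{c{\left(3 \cdot 5 + 6 \right)} + h{\left(-241 \right)}} = \frac{1}{1 + \left(80 - 241\right)} = \frac{1}{1 - 161} = \frac{1}{-160} = - \frac{1}{160}$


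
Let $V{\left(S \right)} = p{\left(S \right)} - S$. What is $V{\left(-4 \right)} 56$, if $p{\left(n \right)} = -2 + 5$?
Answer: $392$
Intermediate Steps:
$p{\left(n \right)} = 3$
$V{\left(S \right)} = 3 - S$
$V{\left(-4 \right)} 56 = \left(3 - -4\right) 56 = \left(3 + 4\right) 56 = 7 \cdot 56 = 392$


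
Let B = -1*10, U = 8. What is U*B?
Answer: -80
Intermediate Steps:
B = -10
U*B = 8*(-10) = -80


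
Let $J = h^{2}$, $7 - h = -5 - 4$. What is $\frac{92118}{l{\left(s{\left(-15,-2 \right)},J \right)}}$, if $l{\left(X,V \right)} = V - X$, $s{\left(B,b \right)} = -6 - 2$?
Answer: $\frac{15353}{44} \approx 348.93$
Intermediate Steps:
$s{\left(B,b \right)} = -8$
$h = 16$ ($h = 7 - \left(-5 - 4\right) = 7 - -9 = 7 + 9 = 16$)
$J = 256$ ($J = 16^{2} = 256$)
$\frac{92118}{l{\left(s{\left(-15,-2 \right)},J \right)}} = \frac{92118}{256 - -8} = \frac{92118}{256 + 8} = \frac{92118}{264} = 92118 \cdot \frac{1}{264} = \frac{15353}{44}$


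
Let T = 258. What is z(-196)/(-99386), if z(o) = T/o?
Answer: 129/9739828 ≈ 1.3245e-5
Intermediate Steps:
z(o) = 258/o
z(-196)/(-99386) = (258/(-196))/(-99386) = (258*(-1/196))*(-1/99386) = -129/98*(-1/99386) = 129/9739828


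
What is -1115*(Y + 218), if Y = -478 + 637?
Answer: -420355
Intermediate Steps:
Y = 159
-1115*(Y + 218) = -1115*(159 + 218) = -1115*377 = -420355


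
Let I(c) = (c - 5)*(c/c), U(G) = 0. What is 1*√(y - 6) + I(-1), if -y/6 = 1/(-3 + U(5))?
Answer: -6 + 2*I ≈ -6.0 + 2.0*I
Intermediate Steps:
I(c) = -5 + c (I(c) = (-5 + c)*1 = -5 + c)
y = 2 (y = -6/(-3 + 0) = -6/(-3) = -6*(-⅓) = 2)
1*√(y - 6) + I(-1) = 1*√(2 - 6) + (-5 - 1) = 1*√(-4) - 6 = 1*(2*I) - 6 = 2*I - 6 = -6 + 2*I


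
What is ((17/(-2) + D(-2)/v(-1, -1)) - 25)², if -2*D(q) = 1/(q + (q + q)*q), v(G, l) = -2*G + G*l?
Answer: 1456849/1296 ≈ 1124.1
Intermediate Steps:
D(q) = -1/(2*(q + 2*q²)) (D(q) = -1/(2*(q + (q + q)*q)) = -1/(2*(q + (2*q)*q)) = -1/(2*(q + 2*q²)))
((17/(-2) + D(-2)/v(-1, -1)) - 25)² = ((17/(-2) + (-½/(-2*(1 + 2*(-2))))/((-(-2 - 1)))) - 25)² = ((17*(-½) + (-½*(-½)/(1 - 4))/((-1*(-3)))) - 25)² = ((-17/2 - ½*(-½)/(-3)/3) - 25)² = ((-17/2 - ½*(-½)*(-⅓)*(⅓)) - 25)² = ((-17/2 - 1/12*⅓) - 25)² = ((-17/2 - 1/36) - 25)² = (-307/36 - 25)² = (-1207/36)² = 1456849/1296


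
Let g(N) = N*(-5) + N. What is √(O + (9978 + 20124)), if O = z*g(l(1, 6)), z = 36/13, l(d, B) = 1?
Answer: √5085366/13 ≈ 173.47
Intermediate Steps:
z = 36/13 (z = 36*(1/13) = 36/13 ≈ 2.7692)
g(N) = -4*N (g(N) = -5*N + N = -4*N)
O = -144/13 (O = 36*(-4*1)/13 = (36/13)*(-4) = -144/13 ≈ -11.077)
√(O + (9978 + 20124)) = √(-144/13 + (9978 + 20124)) = √(-144/13 + 30102) = √(391182/13) = √5085366/13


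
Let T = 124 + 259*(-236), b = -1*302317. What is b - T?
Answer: -241317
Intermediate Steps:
b = -302317
T = -61000 (T = 124 - 61124 = -61000)
b - T = -302317 - 1*(-61000) = -302317 + 61000 = -241317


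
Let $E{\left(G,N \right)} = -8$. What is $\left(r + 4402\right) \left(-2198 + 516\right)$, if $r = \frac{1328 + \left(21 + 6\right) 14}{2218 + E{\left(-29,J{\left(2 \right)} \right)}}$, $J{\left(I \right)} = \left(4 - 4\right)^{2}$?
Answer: $- \frac{8183035966}{1105} \approx -7.4055 \cdot 10^{6}$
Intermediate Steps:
$J{\left(I \right)} = 0$ ($J{\left(I \right)} = 0^{2} = 0$)
$r = \frac{853}{1105}$ ($r = \frac{1328 + \left(21 + 6\right) 14}{2218 - 8} = \frac{1328 + 27 \cdot 14}{2210} = \left(1328 + 378\right) \frac{1}{2210} = 1706 \cdot \frac{1}{2210} = \frac{853}{1105} \approx 0.77195$)
$\left(r + 4402\right) \left(-2198 + 516\right) = \left(\frac{853}{1105} + 4402\right) \left(-2198 + 516\right) = \frac{4865063}{1105} \left(-1682\right) = - \frac{8183035966}{1105}$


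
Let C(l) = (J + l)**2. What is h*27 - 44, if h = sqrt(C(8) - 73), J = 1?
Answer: -44 + 54*sqrt(2) ≈ 32.368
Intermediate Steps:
C(l) = (1 + l)**2
h = 2*sqrt(2) (h = sqrt((1 + 8)**2 - 73) = sqrt(9**2 - 73) = sqrt(81 - 73) = sqrt(8) = 2*sqrt(2) ≈ 2.8284)
h*27 - 44 = (2*sqrt(2))*27 - 44 = 54*sqrt(2) - 44 = -44 + 54*sqrt(2)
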